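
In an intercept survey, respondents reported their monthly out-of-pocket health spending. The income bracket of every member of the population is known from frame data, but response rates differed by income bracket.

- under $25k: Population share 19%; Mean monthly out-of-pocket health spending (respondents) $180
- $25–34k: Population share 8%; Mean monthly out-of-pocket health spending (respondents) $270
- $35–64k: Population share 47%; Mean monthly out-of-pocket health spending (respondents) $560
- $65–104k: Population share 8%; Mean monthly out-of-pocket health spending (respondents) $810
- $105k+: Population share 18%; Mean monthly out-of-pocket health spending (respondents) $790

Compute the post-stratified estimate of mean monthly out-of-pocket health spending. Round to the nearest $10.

Weight each group's respondent value by its population share:
  under $25k: 0.19 × 180 = 34.2
  $25–34k: 0.08 × 270 = 21.6
  $35–64k: 0.47 × 560 = 263.2
  $65–104k: 0.08 × 810 = 64.8
  $105k+: 0.18 × 790 = 142.2
Post-stratified estimate = 526 → $530.

$530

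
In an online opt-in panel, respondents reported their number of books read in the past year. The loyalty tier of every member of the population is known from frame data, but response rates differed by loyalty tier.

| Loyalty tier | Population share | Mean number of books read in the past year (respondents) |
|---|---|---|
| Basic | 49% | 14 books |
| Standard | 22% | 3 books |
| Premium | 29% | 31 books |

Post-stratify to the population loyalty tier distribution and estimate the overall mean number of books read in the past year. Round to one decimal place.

Each cell contributes population-share × respondent value:
  Basic: 0.49 × 14 = 6.86
  Standard: 0.22 × 3 = 0.66
  Premium: 0.29 × 31 = 8.99
Post-stratified estimate = 16.51 → 16.5.

16.5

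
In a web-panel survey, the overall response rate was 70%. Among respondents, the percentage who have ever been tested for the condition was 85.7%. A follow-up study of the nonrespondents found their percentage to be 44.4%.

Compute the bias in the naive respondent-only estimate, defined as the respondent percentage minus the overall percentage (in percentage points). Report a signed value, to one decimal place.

+12.4 percentage points

Nonresponse fraction = 1 − 0.7 = 0.3.
Bias = (nonresponse fraction) × (respondent percentage − nonrespondent percentage)
     = 0.3 × (85.7 − 44.4) = 0.3 × 41.3 = 12.39.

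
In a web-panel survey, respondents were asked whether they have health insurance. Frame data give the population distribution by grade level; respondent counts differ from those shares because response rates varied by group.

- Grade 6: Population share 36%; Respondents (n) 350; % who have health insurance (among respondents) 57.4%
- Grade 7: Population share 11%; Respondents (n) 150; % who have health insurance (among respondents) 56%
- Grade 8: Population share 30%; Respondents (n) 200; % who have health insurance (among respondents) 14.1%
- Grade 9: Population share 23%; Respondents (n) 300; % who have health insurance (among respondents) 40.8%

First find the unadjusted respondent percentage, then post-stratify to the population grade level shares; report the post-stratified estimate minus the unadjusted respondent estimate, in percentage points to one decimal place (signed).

-3.1 percentage points

Without adjustment, the pooled respondent share is:
  (350/1000)×57.4 + (150/1000)×56 + (200/1000)×14.1 + (300/1000)×40.8 = 43.55%
Post-stratifying to population shares instead:
  0.36×57.4 + 0.11×56 + 0.3×14.1 + 0.23×40.8 = 40.438%
Difference = 40.438 − 43.55 = -3.112 pp.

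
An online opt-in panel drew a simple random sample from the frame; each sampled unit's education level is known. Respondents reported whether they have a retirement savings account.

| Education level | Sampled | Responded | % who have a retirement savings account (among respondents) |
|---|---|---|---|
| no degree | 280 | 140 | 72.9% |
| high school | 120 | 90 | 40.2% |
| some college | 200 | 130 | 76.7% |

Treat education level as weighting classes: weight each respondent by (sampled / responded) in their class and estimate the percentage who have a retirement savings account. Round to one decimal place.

Class response rates: no degree 140/280 = 50%, high school 90/120 = 75%, some college 130/200 = 65%.
Each respondent's weight = sampled/responded in their class; summing within a class gives n_sampled, so:
  no degree: 280 × 72.9 = 20,412
  high school: 120 × 40.2 = 4824
  some college: 200 × 76.7 = 15,340
Adjusted estimate = 40,576 / 600 = 67.6267 → 67.6%.

67.6%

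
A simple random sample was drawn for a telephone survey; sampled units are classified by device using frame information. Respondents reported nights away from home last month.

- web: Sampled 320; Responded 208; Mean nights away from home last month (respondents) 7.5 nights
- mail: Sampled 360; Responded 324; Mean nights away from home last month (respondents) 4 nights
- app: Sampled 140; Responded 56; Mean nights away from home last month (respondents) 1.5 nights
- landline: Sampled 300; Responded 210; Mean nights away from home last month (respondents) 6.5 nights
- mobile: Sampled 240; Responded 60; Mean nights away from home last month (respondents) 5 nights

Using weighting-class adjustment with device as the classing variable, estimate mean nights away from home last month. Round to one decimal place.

5.3

Response rates by class: web 208/320 = 65%, mail 324/360 = 90%, app 56/140 = 40%, landline 210/300 = 70%, mobile 60/240 = 25%.
Weighting each respondent by the inverse class response rate inflates each class back to its sampled size, so the class weight is n_sampled:
  web: 320 × 7.5 = 2400
  mail: 360 × 4 = 1440
  app: 140 × 1.5 = 210
  landline: 300 × 6.5 = 1950
  mobile: 240 × 5 = 1200
Adjusted estimate = 7200 / 1,360 = 5.29412 → 5.3.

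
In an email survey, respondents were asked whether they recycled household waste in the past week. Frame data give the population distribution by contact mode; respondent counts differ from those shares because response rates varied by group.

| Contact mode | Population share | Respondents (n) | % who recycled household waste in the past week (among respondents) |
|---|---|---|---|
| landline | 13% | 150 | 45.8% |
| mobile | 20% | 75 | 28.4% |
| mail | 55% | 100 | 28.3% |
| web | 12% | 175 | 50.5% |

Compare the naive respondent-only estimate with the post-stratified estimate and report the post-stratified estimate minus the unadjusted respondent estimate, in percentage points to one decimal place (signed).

-8.1 percentage points

Unadjusted (pooled respondent) estimate weights by respondent counts:
  (150/500)×45.8 + (75/500)×28.4 + (100/500)×28.3 + (175/500)×50.5 = 41.335%
Reweighting by population contact mode shares:
  0.13×45.8 + 0.2×28.4 + 0.55×28.3 + 0.12×50.5 = 33.259%
Difference = 33.259 − 41.335 = -8.076 pp.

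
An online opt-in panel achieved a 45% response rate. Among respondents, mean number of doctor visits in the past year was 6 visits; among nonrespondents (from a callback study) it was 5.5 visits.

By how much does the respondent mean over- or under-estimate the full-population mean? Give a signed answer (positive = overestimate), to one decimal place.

+0.3

Nonresponse fraction = 1 − 0.45 = 0.55.
Bias = (nonresponse fraction) × (respondent mean − nonrespondent mean)
     = 0.55 × (6 − 5.5) = 0.55 × 0.5 = 0.275.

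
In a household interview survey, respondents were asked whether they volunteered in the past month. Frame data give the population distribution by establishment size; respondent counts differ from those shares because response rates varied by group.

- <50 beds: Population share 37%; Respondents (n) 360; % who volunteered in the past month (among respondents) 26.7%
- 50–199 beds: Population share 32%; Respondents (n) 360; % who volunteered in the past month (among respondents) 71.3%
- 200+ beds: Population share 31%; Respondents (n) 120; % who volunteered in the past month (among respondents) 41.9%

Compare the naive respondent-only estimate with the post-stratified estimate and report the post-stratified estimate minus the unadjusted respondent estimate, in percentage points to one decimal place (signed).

Without adjustment, the pooled respondent share is:
  (360/840)×26.7 + (360/840)×71.3 + (120/840)×41.9 = 47.9857%
Post-stratifying to population shares instead:
  0.37×26.7 + 0.32×71.3 + 0.31×41.9 = 45.684%
Difference = 45.684 − 47.9857 = -2.3017 pp.

-2.3 percentage points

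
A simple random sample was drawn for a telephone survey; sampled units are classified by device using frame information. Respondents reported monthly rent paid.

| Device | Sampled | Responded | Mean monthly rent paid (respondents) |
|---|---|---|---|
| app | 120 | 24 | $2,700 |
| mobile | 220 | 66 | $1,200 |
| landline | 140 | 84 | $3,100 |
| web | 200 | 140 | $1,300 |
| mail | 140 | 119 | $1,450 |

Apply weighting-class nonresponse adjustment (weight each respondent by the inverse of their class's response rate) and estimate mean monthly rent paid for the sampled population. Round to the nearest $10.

$1,810

Class response rates: app 24/120 = 20%, mobile 66/220 = 30%, landline 84/140 = 60%, web 140/200 = 70%, mail 119/140 = 85%.
Inverse-response-rate weighting restores each class to its sampled count, so class totals weight by n_sampled:
  app: 120 × 2700 = 324,000
  mobile: 220 × 1200 = 264,000
  landline: 140 × 3100 = 434,000
  web: 200 × 1300 = 260,000
  mail: 140 × 1450 = 203,000
Adjusted estimate = 1,485,000 / 820 = 1810.98 → $1,810.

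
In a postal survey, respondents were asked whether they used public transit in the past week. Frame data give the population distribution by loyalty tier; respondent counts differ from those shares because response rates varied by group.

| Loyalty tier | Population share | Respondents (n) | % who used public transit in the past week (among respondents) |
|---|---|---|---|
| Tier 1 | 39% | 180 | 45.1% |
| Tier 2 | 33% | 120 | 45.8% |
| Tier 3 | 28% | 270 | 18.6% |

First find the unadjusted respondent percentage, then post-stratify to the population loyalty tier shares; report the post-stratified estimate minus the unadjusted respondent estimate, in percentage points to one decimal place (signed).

+5.2 percentage points

Unadjusted (pooled respondent) estimate weights by respondent counts:
  (180/570)×45.1 + (120/570)×45.8 + (270/570)×18.6 = 32.6947%
Reweighting by population loyalty tier shares:
  0.39×45.1 + 0.33×45.8 + 0.28×18.6 = 37.911%
Difference = 37.911 − 32.6947 = 5.2163 pp.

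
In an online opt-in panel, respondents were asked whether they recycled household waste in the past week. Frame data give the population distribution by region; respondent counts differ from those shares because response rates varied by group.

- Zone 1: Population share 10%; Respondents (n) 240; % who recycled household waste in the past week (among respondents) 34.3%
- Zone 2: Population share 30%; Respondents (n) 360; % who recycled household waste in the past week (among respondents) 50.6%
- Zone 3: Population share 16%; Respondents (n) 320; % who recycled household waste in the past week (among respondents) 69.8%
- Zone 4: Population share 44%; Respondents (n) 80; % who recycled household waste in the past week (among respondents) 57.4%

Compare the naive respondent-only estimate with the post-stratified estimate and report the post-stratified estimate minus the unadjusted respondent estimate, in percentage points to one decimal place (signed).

+1.7 percentage points

Unadjusted (pooled respondent) estimate weights by respondent counts:
  (240/1000)×34.3 + (360/1000)×50.6 + (320/1000)×69.8 + (80/1000)×57.4 = 53.376%
Post-stratified estimate weights by population shares:
  0.1×34.3 + 0.3×50.6 + 0.16×69.8 + 0.44×57.4 = 55.034%
Difference = 55.034 − 53.376 = 1.658 pp.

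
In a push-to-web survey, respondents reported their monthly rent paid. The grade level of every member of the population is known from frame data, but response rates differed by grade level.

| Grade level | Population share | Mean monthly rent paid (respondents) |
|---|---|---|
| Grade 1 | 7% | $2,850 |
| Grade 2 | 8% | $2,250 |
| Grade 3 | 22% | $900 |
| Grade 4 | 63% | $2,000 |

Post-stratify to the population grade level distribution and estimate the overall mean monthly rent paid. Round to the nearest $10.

Weight each group's respondent value by its population share:
  Grade 1: 0.07 × 2850 = 199.5
  Grade 2: 0.08 × 2250 = 180
  Grade 3: 0.22 × 900 = 198
  Grade 4: 0.63 × 2000 = 1260
Post-stratified estimate = 1837.5 → $1,840.

$1,840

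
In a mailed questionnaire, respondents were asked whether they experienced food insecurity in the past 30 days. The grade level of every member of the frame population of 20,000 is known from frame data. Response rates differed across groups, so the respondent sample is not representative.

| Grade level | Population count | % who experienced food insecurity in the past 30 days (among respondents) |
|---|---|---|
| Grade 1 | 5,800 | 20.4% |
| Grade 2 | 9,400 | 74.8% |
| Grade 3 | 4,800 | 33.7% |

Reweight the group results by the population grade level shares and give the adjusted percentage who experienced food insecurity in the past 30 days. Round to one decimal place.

Reweight to the known grade level distribution:
  Grade 1: (5,800/20,000) × 20.4 = 5.916
  Grade 2: (9,400/20,000) × 74.8 = 35.156
  Grade 3: (4,800/20,000) × 33.7 = 8.088
Post-stratified estimate = 49.16 → 49.2%.

49.2%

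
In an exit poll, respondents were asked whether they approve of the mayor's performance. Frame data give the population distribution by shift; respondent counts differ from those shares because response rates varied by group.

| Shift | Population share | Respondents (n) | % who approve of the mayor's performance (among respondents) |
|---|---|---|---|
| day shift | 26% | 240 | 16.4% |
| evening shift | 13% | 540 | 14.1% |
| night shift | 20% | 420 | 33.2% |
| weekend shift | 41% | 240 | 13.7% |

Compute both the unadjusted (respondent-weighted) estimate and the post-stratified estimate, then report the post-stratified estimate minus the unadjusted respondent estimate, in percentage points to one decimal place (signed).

-1.6 percentage points

Without adjustment, the pooled respondent share is:
  (240/1440)×16.4 + (540/1440)×14.1 + (420/1440)×33.2 + (240/1440)×13.7 = 19.9875%
Reweighting by population shift shares:
  0.26×16.4 + 0.13×14.1 + 0.2×33.2 + 0.41×13.7 = 18.354%
Difference = 18.354 − 19.9875 = -1.6335 pp.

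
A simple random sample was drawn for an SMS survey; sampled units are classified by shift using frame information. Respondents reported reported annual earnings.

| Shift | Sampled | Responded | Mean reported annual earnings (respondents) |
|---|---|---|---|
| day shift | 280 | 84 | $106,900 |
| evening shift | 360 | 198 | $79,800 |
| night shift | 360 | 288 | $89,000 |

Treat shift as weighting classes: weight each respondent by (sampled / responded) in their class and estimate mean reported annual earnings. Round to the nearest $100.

$90,700

Response rates by class: day shift 84/280 = 30%, evening shift 198/360 = 55%, night shift 288/360 = 80%.
Inverse-response-rate weighting restores each class to its sampled count, so class totals weight by n_sampled:
  day shift: 280 × 106,900 = 29,932,000
  evening shift: 360 × 79,800 = 28,728,000
  night shift: 360 × 89,000 = 32,040,000
Adjusted estimate = 90,700,000 / 1,000 = 90,700 → $90,700.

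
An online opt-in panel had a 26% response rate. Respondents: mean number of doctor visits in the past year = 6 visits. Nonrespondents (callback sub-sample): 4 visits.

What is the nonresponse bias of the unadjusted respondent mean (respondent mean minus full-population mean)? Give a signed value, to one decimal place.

Nonresponse fraction = 1 − 0.26 = 0.74.
Bias = (nonresponse fraction) × (respondent mean − nonrespondent mean)
     = 0.74 × (6 − 4) = 0.74 × 2 = 1.48.

+1.5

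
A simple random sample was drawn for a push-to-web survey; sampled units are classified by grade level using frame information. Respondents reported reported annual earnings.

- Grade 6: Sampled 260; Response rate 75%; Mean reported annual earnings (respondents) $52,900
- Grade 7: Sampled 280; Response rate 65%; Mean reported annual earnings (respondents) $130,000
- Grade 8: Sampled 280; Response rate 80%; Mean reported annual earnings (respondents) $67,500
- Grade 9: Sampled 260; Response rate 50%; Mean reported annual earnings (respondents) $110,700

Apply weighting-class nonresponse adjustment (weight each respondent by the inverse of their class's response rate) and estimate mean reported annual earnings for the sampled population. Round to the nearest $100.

$90,600

Inverse-response-rate weighting restores each class to its sampled count, so class totals weight by n_sampled:
  Grade 6: 260 × 52,900 = 13,754,000
  Grade 7: 280 × 130,000 = 36,400,000
  Grade 8: 280 × 67,500 = 18,900,000
  Grade 9: 260 × 110,700 = 28,782,000
Adjusted estimate = 97,836,000 / 1,080 = 90588.9 → $90,600.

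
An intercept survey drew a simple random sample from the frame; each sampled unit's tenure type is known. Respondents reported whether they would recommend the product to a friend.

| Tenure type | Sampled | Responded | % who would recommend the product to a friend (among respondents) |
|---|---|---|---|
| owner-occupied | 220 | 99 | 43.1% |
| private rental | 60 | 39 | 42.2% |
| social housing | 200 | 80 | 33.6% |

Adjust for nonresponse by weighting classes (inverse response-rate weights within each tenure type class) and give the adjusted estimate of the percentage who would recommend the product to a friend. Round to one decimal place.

39.0%

Class response rates: owner-occupied 99/220 = 45%, private rental 39/60 = 65%, social housing 80/200 = 40%.
With weight = n_sampled/n_responded per class, the weighted class total is n_sampled:
  owner-occupied: 220 × 43.1 = 9482
  private rental: 60 × 42.2 = 2532
  social housing: 200 × 33.6 = 6720
Adjusted estimate = 18,734 / 480 = 39.0292 → 39.0%.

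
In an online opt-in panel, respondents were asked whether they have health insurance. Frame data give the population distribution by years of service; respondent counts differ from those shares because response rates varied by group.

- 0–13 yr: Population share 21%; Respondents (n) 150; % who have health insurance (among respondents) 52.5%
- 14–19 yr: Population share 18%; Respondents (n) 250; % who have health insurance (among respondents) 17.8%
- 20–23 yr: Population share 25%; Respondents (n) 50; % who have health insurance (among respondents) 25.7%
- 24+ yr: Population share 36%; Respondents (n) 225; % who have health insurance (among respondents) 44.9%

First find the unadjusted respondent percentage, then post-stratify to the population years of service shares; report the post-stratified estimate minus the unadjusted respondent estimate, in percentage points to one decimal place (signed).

Unadjusted (pooled respondent) estimate weights by respondent counts:
  (150/675)×52.5 + (250/675)×17.8 + (50/675)×25.7 + (225/675)×44.9 = 35.1296%
Post-stratified estimate weights by population shares:
  0.21×52.5 + 0.18×17.8 + 0.25×25.7 + 0.36×44.9 = 36.818%
Difference = 36.818 − 35.1296 = 1.6884 pp.

+1.7 percentage points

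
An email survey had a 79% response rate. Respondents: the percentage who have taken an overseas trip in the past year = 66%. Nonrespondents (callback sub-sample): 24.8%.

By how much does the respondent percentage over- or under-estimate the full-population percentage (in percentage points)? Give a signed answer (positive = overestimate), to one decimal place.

Nonresponse fraction = 1 − 0.79 = 0.21.
Bias = (nonresponse fraction) × (respondent percentage − nonrespondent percentage)
     = 0.21 × (66 − 24.8) = 0.21 × 41.2 = 8.652.

+8.7 percentage points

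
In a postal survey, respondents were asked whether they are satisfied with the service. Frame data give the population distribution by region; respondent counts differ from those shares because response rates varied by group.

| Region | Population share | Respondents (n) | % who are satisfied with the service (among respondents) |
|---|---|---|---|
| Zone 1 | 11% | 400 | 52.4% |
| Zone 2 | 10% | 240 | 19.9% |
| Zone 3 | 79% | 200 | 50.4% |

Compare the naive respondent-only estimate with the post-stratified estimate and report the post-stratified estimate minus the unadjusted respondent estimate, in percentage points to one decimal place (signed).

Unadjusted (pooled respondent) estimate weights by respondent counts:
  (400/840)×52.4 + (240/840)×19.9 + (200/840)×50.4 = 42.6381%
Post-stratified estimate weights by population shares:
  0.11×52.4 + 0.1×19.9 + 0.79×50.4 = 47.57%
Difference = 47.57 − 42.6381 = 4.9319 pp.

+4.9 percentage points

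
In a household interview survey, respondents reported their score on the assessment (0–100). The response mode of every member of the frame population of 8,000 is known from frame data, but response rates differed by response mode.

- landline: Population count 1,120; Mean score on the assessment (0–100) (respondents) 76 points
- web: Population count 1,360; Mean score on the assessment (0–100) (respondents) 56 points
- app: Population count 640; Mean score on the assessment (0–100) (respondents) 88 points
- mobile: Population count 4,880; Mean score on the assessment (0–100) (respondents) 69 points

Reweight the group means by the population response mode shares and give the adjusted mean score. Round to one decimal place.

Reweight to the known response mode distribution:
  landline: (1,120/8,000) × 76 = 10.64
  web: (1,360/8,000) × 56 = 9.52
  app: (640/8,000) × 88 = 7.04
  mobile: (4,880/8,000) × 69 = 42.09
Post-stratified estimate = 69.29 → 69.3.

69.3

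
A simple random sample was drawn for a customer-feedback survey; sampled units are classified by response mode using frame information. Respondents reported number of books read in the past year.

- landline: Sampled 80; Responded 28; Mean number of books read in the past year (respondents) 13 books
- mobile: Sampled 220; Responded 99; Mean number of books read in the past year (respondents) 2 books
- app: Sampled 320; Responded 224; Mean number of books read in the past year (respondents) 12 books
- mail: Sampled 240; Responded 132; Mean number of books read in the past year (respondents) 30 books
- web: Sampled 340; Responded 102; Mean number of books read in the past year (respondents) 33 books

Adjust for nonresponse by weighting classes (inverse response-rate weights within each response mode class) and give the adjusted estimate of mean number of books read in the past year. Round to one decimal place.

19.8

Class response rates: landline 28/80 = 35%, mobile 99/220 = 45%, app 224/320 = 70%, mail 132/240 = 55%, web 102/340 = 30%.
Weighting each respondent by the inverse class response rate inflates each class back to its sampled size, so the class weight is n_sampled:
  landline: 80 × 13 = 1040
  mobile: 220 × 2 = 440
  app: 320 × 12 = 3840
  mail: 240 × 30 = 7200
  web: 340 × 33 = 11,220
Adjusted estimate = 23,740 / 1,200 = 19.7833 → 19.8.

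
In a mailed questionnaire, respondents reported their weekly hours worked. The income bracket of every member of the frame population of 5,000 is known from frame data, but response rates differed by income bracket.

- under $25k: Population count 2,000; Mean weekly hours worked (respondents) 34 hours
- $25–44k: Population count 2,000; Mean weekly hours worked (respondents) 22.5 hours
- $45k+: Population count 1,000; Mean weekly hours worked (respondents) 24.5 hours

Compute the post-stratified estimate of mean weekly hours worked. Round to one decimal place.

Each cell contributes population-share × respondent value:
  under $25k: (2,000/5,000) × 34 = 13.6
  $25–44k: (2,000/5,000) × 22.5 = 9
  $45k+: (1,000/5,000) × 24.5 = 4.9
Post-stratified estimate = 27.5 → 27.5.

27.5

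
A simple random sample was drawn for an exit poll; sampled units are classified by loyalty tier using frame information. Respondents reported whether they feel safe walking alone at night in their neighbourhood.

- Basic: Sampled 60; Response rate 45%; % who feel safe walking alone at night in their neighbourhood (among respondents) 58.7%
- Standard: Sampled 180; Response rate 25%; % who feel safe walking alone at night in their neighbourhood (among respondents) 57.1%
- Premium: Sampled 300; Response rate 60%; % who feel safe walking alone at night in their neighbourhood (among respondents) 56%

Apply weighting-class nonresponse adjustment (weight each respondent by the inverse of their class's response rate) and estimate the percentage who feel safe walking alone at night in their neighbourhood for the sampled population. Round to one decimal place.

Inverse-response-rate weighting restores each class to its sampled count, so class totals weight by n_sampled:
  Basic: 60 × 58.7 = 3522
  Standard: 180 × 57.1 = 10,278
  Premium: 300 × 56 = 16,800
Adjusted estimate = 30,600 / 540 = 56.6667 → 56.7%.

56.7%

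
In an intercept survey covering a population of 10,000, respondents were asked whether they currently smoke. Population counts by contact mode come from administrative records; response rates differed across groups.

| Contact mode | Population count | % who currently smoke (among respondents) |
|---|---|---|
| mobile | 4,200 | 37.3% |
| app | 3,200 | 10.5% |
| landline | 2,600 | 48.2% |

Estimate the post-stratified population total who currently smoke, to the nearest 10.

3,160

Each cell contributes its population count × the respondent rate:
  mobile: 4,200 × 37.3% = 1566.6
  app: 3,200 × 10.5% = 336
  landline: 2,600 × 48.2% = 1253.2
Estimated total = 3155.8 → 3,160.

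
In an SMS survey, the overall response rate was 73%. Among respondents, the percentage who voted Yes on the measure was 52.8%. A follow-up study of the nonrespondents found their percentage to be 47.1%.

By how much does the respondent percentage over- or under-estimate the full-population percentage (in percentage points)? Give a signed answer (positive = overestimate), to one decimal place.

+1.5 percentage points

Nonresponse fraction = 1 − 0.73 = 0.27.
Bias = (nonresponse fraction) × (respondent percentage − nonrespondent percentage)
     = 0.27 × (52.8 − 47.1) = 0.27 × 5.7 = 1.539.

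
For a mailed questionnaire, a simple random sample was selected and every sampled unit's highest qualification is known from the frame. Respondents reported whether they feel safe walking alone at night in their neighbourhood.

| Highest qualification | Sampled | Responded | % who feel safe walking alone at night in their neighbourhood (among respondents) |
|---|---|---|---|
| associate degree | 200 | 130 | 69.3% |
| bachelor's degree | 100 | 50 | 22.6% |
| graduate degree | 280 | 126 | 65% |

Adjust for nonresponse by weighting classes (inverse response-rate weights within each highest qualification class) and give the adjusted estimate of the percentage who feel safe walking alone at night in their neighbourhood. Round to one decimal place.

59.2%

Response rates by class: associate degree 130/200 = 65%, bachelor's degree 50/100 = 50%, graduate degree 126/280 = 45%.
Each respondent's weight = sampled/responded in their class; summing within a class gives n_sampled, so:
  associate degree: 200 × 69.3 = 13,860
  bachelor's degree: 100 × 22.6 = 2260
  graduate degree: 280 × 65 = 18,200
Adjusted estimate = 34,320 / 580 = 59.1724 → 59.2%.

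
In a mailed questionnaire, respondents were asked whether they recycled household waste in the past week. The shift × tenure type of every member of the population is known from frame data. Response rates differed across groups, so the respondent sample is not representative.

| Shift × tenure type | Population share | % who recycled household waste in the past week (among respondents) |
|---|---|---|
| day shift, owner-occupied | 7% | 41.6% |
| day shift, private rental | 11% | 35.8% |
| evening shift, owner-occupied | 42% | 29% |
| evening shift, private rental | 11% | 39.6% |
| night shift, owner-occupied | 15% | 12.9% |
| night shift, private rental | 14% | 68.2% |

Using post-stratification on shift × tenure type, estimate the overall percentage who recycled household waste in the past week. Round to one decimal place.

Post-stratification weights by population share, not respondent share:
  day shift, owner-occupied: 0.07 × 41.6 = 2.912
  day shift, private rental: 0.11 × 35.8 = 3.938
  evening shift, owner-occupied: 0.42 × 29 = 12.18
  evening shift, private rental: 0.11 × 39.6 = 4.356
  night shift, owner-occupied: 0.15 × 12.9 = 1.935
  night shift, private rental: 0.14 × 68.2 = 9.548
Post-stratified estimate = 34.869 → 34.9%.

34.9%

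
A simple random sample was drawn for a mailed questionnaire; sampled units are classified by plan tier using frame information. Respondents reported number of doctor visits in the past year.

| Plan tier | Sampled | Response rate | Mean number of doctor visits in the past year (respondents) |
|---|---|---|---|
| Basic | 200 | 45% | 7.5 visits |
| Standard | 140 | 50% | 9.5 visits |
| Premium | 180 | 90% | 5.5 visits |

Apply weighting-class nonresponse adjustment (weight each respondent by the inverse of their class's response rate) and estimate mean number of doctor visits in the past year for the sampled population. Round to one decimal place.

With weight = n_sampled/n_responded per class, the weighted class total is n_sampled:
  Basic: 200 × 7.5 = 1500
  Standard: 140 × 9.5 = 1330
  Premium: 180 × 5.5 = 990
Adjusted estimate = 3820 / 520 = 7.34615 → 7.3.

7.3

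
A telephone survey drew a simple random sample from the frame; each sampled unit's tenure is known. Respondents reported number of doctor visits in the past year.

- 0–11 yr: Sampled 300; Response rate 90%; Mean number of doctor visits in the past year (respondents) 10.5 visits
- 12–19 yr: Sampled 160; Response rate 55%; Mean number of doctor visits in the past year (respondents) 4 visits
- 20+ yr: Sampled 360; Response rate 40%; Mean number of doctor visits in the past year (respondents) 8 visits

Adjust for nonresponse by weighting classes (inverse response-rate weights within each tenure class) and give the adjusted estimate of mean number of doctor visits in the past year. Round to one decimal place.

With weight = n_sampled/n_responded per class, the weighted class total is n_sampled:
  0–11 yr: 300 × 10.5 = 3150
  12–19 yr: 160 × 4 = 640
  20+ yr: 360 × 8 = 2880
Adjusted estimate = 6670 / 820 = 8.13415 → 8.1.

8.1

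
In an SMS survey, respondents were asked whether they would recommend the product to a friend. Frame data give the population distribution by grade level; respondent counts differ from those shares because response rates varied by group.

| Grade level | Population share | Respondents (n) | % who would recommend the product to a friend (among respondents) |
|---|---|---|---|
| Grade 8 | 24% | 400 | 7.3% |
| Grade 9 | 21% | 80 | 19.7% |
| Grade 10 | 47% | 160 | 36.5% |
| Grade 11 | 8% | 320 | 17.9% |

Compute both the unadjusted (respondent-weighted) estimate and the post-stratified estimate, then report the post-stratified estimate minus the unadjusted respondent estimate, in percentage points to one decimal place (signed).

Without adjustment, the pooled respondent share is:
  (400/960)×7.3 + (80/960)×19.7 + (160/960)×36.5 + (320/960)×17.9 = 16.7333%
Post-stratifying to population shares instead:
  0.24×7.3 + 0.21×19.7 + 0.47×36.5 + 0.08×17.9 = 24.476%
Difference = 24.476 − 16.7333 = 7.7427 pp.

+7.7 percentage points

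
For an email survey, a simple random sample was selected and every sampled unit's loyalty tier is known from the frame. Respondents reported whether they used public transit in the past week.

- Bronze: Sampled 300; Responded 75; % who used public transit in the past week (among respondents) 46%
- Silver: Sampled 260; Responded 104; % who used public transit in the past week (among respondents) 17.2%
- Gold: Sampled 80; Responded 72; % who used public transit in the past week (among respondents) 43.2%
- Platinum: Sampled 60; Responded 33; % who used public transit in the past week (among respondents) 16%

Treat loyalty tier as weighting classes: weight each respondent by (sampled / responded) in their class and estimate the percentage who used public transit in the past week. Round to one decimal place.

32.4%

Class response rates: Bronze 75/300 = 25%, Silver 104/260 = 40%, Gold 72/80 = 90%, Platinum 33/60 = 55%.
With weight = n_sampled/n_responded per class, the weighted class total is n_sampled:
  Bronze: 300 × 46 = 13,800
  Silver: 260 × 17.2 = 4472
  Gold: 80 × 43.2 = 3456
  Platinum: 60 × 16 = 960
Adjusted estimate = 22,688 / 700 = 32.4114 → 32.4%.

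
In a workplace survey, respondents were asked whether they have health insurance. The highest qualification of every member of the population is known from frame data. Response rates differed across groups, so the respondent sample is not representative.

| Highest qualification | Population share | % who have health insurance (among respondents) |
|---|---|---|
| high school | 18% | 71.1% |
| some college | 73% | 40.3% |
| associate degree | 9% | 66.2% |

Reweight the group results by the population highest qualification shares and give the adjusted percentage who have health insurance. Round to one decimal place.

Reweight to the known highest qualification distribution:
  high school: 0.18 × 71.1 = 12.798
  some college: 0.73 × 40.3 = 29.419
  associate degree: 0.09 × 66.2 = 5.958
Post-stratified estimate = 48.175 → 48.2%.

48.2%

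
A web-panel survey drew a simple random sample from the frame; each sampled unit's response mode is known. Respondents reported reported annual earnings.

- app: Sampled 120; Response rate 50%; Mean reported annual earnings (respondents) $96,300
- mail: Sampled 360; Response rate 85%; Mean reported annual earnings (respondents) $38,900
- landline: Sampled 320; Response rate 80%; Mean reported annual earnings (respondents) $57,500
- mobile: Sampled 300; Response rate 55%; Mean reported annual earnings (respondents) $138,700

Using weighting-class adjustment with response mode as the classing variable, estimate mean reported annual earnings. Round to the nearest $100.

Inverse-response-rate weighting restores each class to its sampled count, so class totals weight by n_sampled:
  app: 120 × 96,300 = 11,556,000
  mail: 360 × 38,900 = 14,004,000
  landline: 320 × 57,500 = 18,400,000
  mobile: 300 × 138,700 = 41,610,000
Adjusted estimate = 85,570,000 / 1,100 = 77790.9 → $77,800.

$77,800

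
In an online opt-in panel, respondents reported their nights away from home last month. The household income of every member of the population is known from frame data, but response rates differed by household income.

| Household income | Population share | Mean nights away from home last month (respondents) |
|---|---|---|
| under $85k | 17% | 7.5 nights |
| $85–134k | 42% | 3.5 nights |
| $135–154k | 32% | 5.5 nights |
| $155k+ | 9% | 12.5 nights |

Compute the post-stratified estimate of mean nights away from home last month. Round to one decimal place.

Reweight to the known household income distribution:
  under $85k: 0.17 × 7.5 = 1.275
  $85–134k: 0.42 × 3.5 = 1.47
  $135–154k: 0.32 × 5.5 = 1.76
  $155k+: 0.09 × 12.5 = 1.125
Post-stratified estimate = 5.63 → 5.6.

5.6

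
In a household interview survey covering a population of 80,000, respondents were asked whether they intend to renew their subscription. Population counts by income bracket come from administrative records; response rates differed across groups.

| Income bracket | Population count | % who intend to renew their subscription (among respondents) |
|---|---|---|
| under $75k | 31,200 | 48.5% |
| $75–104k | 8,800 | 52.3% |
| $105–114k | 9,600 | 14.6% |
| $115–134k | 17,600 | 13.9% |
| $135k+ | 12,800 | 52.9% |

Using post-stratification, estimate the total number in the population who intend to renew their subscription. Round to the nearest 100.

Each cell contributes its population count × the respondent rate:
  under $75k: 31,200 × 48.5% = 15,132
  $75–104k: 8,800 × 52.3% = 4602.4
  $105–114k: 9,600 × 14.6% = 1401.6
  $115–134k: 17,600 × 13.9% = 2446.4
  $135k+: 12,800 × 52.9% = 6771.2
Estimated total = 30353.6 → 30,400.

30,400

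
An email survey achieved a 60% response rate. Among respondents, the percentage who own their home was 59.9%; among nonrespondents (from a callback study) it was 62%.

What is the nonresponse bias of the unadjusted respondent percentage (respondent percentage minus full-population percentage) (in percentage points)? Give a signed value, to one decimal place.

Nonresponse fraction = 1 − 0.6 = 0.4.
Bias = (nonresponse fraction) × (respondent percentage − nonrespondent percentage)
     = 0.4 × (59.9 − 62) = 0.4 × -2.1 = -0.84.

-0.8 percentage points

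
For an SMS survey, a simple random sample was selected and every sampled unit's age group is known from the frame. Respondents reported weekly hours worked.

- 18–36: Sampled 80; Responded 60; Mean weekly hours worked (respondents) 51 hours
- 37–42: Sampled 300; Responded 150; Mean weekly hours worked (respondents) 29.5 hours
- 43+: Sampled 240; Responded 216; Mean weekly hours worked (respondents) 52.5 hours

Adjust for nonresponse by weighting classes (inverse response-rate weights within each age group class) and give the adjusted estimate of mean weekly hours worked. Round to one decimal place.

Class response rates: 18–36 60/80 = 75%, 37–42 150/300 = 50%, 43+ 216/240 = 90%.
With weight = n_sampled/n_responded per class, the weighted class total is n_sampled:
  18–36: 80 × 51 = 4080
  37–42: 300 × 29.5 = 8850
  43+: 240 × 52.5 = 12,600
Adjusted estimate = 25,530 / 620 = 41.1774 → 41.2.

41.2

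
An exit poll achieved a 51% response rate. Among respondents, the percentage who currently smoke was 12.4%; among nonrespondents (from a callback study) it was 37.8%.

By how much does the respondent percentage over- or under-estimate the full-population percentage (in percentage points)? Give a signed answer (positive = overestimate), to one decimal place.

Nonresponse fraction = 1 − 0.51 = 0.49.
Bias = (nonresponse fraction) × (respondent percentage − nonrespondent percentage)
     = 0.49 × (12.4 − 37.8) = 0.49 × -25.4 = -12.446.

-12.4 percentage points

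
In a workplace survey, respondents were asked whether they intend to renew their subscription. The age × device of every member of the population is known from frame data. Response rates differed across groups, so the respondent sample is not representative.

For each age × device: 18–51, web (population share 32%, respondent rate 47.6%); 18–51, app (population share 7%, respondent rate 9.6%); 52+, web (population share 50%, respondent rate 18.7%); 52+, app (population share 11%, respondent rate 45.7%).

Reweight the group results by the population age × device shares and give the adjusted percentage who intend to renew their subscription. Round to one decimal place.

30.3%

Post-stratification weights by population share, not respondent share:
  18–51, web: 0.32 × 47.6 = 15.232
  18–51, app: 0.07 × 9.6 = 0.672
  52+, web: 0.5 × 18.7 = 9.35
  52+, app: 0.11 × 45.7 = 5.027
Post-stratified estimate = 30.281 → 30.3%.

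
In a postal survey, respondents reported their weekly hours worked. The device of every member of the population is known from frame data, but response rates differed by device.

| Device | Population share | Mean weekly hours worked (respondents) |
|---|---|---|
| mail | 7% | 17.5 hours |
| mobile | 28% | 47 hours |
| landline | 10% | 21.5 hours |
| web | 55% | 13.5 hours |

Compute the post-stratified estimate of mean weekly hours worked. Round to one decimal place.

Post-stratification weights by population share, not respondent share:
  mail: 0.07 × 17.5 = 1.225
  mobile: 0.28 × 47 = 13.16
  landline: 0.1 × 21.5 = 2.15
  web: 0.55 × 13.5 = 7.425
Post-stratified estimate = 23.96 → 24.0.

24.0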